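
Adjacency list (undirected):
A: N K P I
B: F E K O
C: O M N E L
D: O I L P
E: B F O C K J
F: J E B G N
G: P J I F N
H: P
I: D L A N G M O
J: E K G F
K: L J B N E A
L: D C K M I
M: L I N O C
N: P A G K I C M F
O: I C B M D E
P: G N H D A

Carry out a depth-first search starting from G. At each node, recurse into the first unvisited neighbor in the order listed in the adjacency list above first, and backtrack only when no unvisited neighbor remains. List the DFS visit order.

Visit G
G → P
P → N
N → A
A → K
K → L
L → D
D → O
O → I
I → M
M → C
C → E
E → B
B → F
F → J
P → H

G, P, N, A, K, L, D, O, I, M, C, E, B, F, J, H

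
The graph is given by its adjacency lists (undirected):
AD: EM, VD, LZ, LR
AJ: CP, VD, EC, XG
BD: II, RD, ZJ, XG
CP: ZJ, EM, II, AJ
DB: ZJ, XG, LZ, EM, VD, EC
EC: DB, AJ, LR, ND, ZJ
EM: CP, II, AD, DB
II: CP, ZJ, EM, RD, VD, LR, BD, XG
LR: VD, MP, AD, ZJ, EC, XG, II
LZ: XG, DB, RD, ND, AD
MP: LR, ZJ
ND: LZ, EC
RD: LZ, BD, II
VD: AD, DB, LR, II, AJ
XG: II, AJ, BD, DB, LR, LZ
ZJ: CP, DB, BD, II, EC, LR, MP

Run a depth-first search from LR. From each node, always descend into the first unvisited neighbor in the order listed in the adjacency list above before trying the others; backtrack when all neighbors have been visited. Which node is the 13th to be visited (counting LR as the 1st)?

EC

Visit LR
LR → VD
VD → AD
AD → EM
EM → CP
CP → ZJ
ZJ → DB
DB → XG
XG → II
II → RD
RD → LZ
LZ → ND
ND → EC
EC → AJ
RD → BD
ZJ → MP

Visit order: LR, VD, AD, EM, CP, ZJ, DB, XG, II, RD, LZ, ND, EC, AJ, BD, MP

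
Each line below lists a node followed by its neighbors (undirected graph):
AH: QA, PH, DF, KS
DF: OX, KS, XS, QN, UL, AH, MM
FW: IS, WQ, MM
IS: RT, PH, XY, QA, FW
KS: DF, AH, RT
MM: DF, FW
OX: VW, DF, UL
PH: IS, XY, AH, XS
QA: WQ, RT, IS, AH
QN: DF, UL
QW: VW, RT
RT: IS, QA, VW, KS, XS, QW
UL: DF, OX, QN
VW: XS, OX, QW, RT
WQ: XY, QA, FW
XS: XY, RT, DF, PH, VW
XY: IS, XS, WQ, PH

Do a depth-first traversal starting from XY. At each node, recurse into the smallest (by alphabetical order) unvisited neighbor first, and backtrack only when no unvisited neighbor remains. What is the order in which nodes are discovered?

Visit XY
XY → IS
IS → FW
FW → MM
MM → DF
DF → AH
AH → KS
KS → RT
RT → QA
QA → WQ
RT → QW
QW → VW
VW → OX
OX → UL
UL → QN
VW → XS
XS → PH

XY, IS, FW, MM, DF, AH, KS, RT, QA, WQ, QW, VW, OX, UL, QN, XS, PH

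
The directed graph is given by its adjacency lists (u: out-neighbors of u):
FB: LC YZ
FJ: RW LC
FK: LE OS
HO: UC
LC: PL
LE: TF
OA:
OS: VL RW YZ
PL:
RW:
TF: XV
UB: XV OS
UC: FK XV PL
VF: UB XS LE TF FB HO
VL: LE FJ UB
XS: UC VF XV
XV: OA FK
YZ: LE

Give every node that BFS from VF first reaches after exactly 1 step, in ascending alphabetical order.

Level 0: VF
Level 1: FB, HO, LE, TF, UB, XS
Level 2: LC, OS, UC, XV, YZ
Level 3: FK, OA, PL, RW, VL
Level 4: FJ

FB, HO, LE, TF, UB, XS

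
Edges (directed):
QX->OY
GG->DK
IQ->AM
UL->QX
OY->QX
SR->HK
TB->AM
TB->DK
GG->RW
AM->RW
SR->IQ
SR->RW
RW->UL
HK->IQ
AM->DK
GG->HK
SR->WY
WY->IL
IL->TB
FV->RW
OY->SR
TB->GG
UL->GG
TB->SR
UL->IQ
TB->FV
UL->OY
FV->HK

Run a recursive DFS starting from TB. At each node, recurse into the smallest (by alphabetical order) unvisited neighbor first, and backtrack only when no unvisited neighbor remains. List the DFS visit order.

TB, AM, DK, RW, UL, GG, HK, IQ, OY, QX, SR, WY, IL, FV

Visit TB
TB → AM
AM → DK
AM → RW
RW → UL
UL → GG
GG → HK
HK → IQ
UL → OY
OY → QX
OY → SR
SR → WY
WY → IL
TB → FV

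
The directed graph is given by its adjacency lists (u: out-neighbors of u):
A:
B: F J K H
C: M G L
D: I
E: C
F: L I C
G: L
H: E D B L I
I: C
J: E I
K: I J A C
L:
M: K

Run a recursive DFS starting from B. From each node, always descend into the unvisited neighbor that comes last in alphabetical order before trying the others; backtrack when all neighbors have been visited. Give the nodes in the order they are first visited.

B → K → J → I → C → M → L → G → E → A → H → D → F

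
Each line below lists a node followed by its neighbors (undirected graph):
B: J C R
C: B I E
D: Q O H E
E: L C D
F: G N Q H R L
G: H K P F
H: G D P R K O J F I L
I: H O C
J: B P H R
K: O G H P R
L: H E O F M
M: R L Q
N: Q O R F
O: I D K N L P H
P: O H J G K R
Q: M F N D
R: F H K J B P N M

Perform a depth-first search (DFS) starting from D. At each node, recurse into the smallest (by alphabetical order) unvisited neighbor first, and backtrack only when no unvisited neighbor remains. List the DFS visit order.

Visit D
D → E
E → C
C → B
B → J
J → H
H → F
F → G
G → K
K → O
O → I
O → L
L → M
M → Q
Q → N
N → R
R → P

D → E → C → B → J → H → F → G → K → O → I → L → M → Q → N → R → P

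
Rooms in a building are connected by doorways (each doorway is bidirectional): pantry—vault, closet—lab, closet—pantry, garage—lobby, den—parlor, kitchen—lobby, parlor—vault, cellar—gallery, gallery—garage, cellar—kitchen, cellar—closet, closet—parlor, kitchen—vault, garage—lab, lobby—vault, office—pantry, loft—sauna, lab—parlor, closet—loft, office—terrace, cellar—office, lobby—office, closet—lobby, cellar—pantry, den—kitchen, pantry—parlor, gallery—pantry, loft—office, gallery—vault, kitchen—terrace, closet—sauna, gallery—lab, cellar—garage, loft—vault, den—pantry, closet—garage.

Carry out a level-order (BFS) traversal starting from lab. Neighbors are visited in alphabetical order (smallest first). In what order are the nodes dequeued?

Visit lab; enqueue closet, gallery, garage, parlor → queue [closet, gallery, garage, parlor]
Visit closet; enqueue cellar, lobby, loft, pantry, sauna → queue [gallery, garage, parlor, cellar, lobby, loft, pantry, sauna]
Visit gallery; enqueue vault → queue [garage, parlor, cellar, lobby, loft, pantry, sauna, vault]
Visit garage → queue [parlor, cellar, lobby, loft, pantry, sauna, vault]
Visit parlor; enqueue den → queue [cellar, lobby, loft, pantry, sauna, vault, den]
Visit cellar; enqueue kitchen, office → queue [lobby, loft, pantry, sauna, vault, den, kitchen, office]
Visit lobby → queue [loft, pantry, sauna, vault, den, kitchen, office]
Visit loft → queue [pantry, sauna, vault, den, kitchen, office]
Visit pantry → queue [sauna, vault, den, kitchen, office]
Visit sauna → queue [vault, den, kitchen, office]
Visit vault → queue [den, kitchen, office]
Visit den → queue [kitchen, office]
Visit kitchen; enqueue terrace → queue [office, terrace]
Visit office → queue [terrace]
Visit terrace → queue []

lab, closet, gallery, garage, parlor, cellar, lobby, loft, pantry, sauna, vault, den, kitchen, office, terrace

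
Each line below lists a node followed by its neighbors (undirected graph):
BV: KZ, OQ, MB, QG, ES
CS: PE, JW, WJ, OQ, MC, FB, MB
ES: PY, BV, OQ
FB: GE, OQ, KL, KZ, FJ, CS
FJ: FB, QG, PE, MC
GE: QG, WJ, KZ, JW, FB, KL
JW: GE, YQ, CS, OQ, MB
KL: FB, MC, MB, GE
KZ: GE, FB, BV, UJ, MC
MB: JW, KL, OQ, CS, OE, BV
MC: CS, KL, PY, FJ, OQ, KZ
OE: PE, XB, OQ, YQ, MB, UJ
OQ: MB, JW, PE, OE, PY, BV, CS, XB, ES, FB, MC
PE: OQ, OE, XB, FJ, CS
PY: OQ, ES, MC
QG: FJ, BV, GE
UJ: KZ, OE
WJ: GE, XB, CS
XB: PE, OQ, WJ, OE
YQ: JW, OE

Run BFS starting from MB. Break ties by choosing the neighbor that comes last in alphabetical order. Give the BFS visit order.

MB -> OQ -> OE -> KL -> JW -> CS -> BV -> XB -> PY -> PE -> MC -> FB -> ES -> YQ -> UJ -> GE -> WJ -> QG -> KZ -> FJ

Visit MB; enqueue OQ, OE, KL, JW, CS, BV → queue [OQ, OE, KL, JW, CS, BV]
Visit OQ; enqueue XB, PY, PE, MC, FB, ES → queue [OE, KL, JW, CS, BV, XB, PY, PE, MC, FB, ES]
Visit OE; enqueue YQ, UJ → queue [KL, JW, CS, BV, XB, PY, PE, MC, FB, ES, YQ, UJ]
Visit KL; enqueue GE → queue [JW, CS, BV, XB, PY, PE, MC, FB, ES, YQ, UJ, GE]
Visit JW → queue [CS, BV, XB, PY, PE, MC, FB, ES, YQ, UJ, GE]
Visit CS; enqueue WJ → queue [BV, XB, PY, PE, MC, FB, ES, YQ, UJ, GE, WJ]
Visit BV; enqueue QG, KZ → queue [XB, PY, PE, MC, FB, ES, YQ, UJ, GE, WJ, QG, KZ]
Visit XB → queue [PY, PE, MC, FB, ES, YQ, UJ, GE, WJ, QG, KZ]
Visit PY → queue [PE, MC, FB, ES, YQ, UJ, GE, WJ, QG, KZ]
Visit PE; enqueue FJ → queue [MC, FB, ES, YQ, UJ, GE, WJ, QG, KZ, FJ]
Visit MC → queue [FB, ES, YQ, UJ, GE, WJ, QG, KZ, FJ]
Visit FB → queue [ES, YQ, UJ, GE, WJ, QG, KZ, FJ]
Visit ES → queue [YQ, UJ, GE, WJ, QG, KZ, FJ]
Visit YQ → queue [UJ, GE, WJ, QG, KZ, FJ]
Visit UJ → queue [GE, WJ, QG, KZ, FJ]
Visit GE → queue [WJ, QG, KZ, FJ]
Visit WJ → queue [QG, KZ, FJ]
Visit QG → queue [KZ, FJ]
Visit KZ → queue [FJ]
Visit FJ → queue []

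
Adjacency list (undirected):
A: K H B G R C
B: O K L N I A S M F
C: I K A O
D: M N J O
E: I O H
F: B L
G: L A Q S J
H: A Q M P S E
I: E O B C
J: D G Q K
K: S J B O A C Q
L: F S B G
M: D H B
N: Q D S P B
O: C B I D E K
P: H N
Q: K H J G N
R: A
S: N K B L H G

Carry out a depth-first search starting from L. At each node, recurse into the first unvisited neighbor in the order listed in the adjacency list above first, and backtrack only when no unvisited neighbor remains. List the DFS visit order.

L -> F -> B -> O -> C -> I -> E -> H -> A -> K -> S -> N -> Q -> J -> D -> M -> G -> P -> R

Visit L
L → F
F → B
B → O
O → C
C → I
I → E
E → H
H → A
A → K
K → S
S → N
N → Q
Q → J
J → D
D → M
J → G
N → P
A → R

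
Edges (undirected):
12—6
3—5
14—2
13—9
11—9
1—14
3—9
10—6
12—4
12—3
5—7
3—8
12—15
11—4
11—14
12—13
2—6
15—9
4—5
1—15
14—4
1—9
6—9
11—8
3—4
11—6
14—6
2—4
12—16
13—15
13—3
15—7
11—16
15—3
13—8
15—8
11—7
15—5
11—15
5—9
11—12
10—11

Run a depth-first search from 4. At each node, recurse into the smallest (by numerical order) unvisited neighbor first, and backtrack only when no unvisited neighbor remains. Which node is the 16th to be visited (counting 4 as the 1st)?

10

Visit 4
4 → 2
2 → 6
6 → 9
9 → 1
1 → 14
14 → 11
11 → 7
7 → 5
5 → 3
3 → 8
8 → 13
13 → 12
12 → 15
12 → 16
11 → 10

Visit order: 4, 2, 6, 9, 1, 14, 11, 7, 5, 3, 8, 13, 12, 15, 16, 10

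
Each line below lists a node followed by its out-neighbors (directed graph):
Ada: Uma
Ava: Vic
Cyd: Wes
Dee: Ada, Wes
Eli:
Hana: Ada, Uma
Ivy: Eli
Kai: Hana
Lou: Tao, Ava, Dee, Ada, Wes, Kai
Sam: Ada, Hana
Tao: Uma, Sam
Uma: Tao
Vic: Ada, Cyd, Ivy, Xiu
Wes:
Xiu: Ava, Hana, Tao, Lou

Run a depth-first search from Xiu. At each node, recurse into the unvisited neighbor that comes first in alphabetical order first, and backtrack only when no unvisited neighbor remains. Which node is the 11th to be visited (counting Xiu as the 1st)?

Visit Xiu
Xiu → Ava
Ava → Vic
Vic → Ada
Ada → Uma
Uma → Tao
Tao → Sam
Sam → Hana
Vic → Cyd
Cyd → Wes
Vic → Ivy
Ivy → Eli
Xiu → Lou
Lou → Dee
Lou → Kai

Visit order: Xiu, Ava, Vic, Ada, Uma, Tao, Sam, Hana, Cyd, Wes, Ivy, Eli, Lou, Dee, Kai

Ivy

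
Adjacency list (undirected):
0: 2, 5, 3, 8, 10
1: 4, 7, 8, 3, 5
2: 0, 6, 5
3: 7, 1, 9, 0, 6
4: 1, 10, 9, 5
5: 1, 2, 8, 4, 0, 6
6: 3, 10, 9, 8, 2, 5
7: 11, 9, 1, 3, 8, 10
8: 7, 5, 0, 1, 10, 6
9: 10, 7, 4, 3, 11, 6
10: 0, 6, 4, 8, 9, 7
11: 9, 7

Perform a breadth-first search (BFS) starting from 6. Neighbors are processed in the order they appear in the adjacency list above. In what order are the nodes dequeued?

Visit 6; enqueue 3, 10, 9, 8, 2, 5 → queue [3, 10, 9, 8, 2, 5]
Visit 3; enqueue 7, 1, 0 → queue [10, 9, 8, 2, 5, 7, 1, 0]
Visit 10; enqueue 4 → queue [9, 8, 2, 5, 7, 1, 0, 4]
Visit 9; enqueue 11 → queue [8, 2, 5, 7, 1, 0, 4, 11]
Visit 8 → queue [2, 5, 7, 1, 0, 4, 11]
Visit 2 → queue [5, 7, 1, 0, 4, 11]
Visit 5 → queue [7, 1, 0, 4, 11]
Visit 7 → queue [1, 0, 4, 11]
Visit 1 → queue [0, 4, 11]
Visit 0 → queue [4, 11]
Visit 4 → queue [11]
Visit 11 → queue []

6 → 3 → 10 → 9 → 8 → 2 → 5 → 7 → 1 → 0 → 4 → 11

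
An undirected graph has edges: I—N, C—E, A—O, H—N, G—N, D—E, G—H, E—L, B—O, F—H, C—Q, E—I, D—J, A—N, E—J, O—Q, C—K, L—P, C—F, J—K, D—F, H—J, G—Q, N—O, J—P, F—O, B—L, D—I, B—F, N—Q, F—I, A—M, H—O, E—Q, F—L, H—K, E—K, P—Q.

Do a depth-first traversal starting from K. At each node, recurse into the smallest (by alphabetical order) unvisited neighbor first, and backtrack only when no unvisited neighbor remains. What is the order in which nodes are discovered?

K -> C -> E -> D -> F -> B -> L -> P -> J -> H -> G -> N -> A -> M -> O -> Q -> I

Visit K
K → C
C → E
E → D
D → F
F → B
B → L
L → P
P → J
J → H
H → G
G → N
N → A
A → M
A → O
O → Q
N → I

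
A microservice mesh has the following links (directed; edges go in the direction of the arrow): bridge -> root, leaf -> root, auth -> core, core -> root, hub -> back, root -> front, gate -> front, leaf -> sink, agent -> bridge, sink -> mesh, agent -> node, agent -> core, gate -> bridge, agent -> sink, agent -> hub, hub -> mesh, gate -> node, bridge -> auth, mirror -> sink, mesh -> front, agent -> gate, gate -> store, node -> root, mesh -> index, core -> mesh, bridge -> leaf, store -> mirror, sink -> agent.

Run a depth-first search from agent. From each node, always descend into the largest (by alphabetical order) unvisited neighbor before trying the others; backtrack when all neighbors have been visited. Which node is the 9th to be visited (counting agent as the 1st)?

back

Visit agent
agent → sink
sink → mesh
mesh → index
mesh → front
agent → node
node → root
agent → hub
hub → back
agent → gate
gate → store
store → mirror
gate → bridge
bridge → leaf
bridge → auth
auth → core

Visit order: agent, sink, mesh, index, front, node, root, hub, back, gate, store, mirror, bridge, leaf, auth, core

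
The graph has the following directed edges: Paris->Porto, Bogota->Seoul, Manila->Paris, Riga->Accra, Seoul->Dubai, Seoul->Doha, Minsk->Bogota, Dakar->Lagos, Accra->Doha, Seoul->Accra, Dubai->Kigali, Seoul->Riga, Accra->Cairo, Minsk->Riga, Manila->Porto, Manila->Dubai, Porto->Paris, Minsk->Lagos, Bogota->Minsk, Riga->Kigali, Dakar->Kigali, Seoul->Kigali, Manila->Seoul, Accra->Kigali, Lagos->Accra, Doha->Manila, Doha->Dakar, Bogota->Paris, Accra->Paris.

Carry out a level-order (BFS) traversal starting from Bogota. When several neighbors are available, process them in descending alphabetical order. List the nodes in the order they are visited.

Bogota -> Seoul -> Paris -> Minsk -> Riga -> Kigali -> Dubai -> Doha -> Accra -> Porto -> Lagos -> Manila -> Dakar -> Cairo

Visit Bogota; enqueue Seoul, Paris, Minsk → queue [Seoul, Paris, Minsk]
Visit Seoul; enqueue Riga, Kigali, Dubai, Doha, Accra → queue [Paris, Minsk, Riga, Kigali, Dubai, Doha, Accra]
Visit Paris; enqueue Porto → queue [Minsk, Riga, Kigali, Dubai, Doha, Accra, Porto]
Visit Minsk; enqueue Lagos → queue [Riga, Kigali, Dubai, Doha, Accra, Porto, Lagos]
Visit Riga → queue [Kigali, Dubai, Doha, Accra, Porto, Lagos]
Visit Kigali → queue [Dubai, Doha, Accra, Porto, Lagos]
Visit Dubai → queue [Doha, Accra, Porto, Lagos]
Visit Doha; enqueue Manila, Dakar → queue [Accra, Porto, Lagos, Manila, Dakar]
Visit Accra; enqueue Cairo → queue [Porto, Lagos, Manila, Dakar, Cairo]
Visit Porto → queue [Lagos, Manila, Dakar, Cairo]
Visit Lagos → queue [Manila, Dakar, Cairo]
Visit Manila → queue [Dakar, Cairo]
Visit Dakar → queue [Cairo]
Visit Cairo → queue []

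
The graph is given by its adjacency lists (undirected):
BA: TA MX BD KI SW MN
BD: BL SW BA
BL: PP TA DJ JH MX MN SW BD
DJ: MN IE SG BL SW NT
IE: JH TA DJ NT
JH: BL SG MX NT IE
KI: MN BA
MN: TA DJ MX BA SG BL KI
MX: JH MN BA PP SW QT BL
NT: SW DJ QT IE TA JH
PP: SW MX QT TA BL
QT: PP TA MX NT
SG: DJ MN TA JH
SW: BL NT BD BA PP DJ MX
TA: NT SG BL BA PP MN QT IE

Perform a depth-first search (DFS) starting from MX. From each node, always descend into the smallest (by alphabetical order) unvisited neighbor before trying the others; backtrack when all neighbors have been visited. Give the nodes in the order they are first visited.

MX BA BD BL DJ IE JH NT QT PP SW TA MN KI SG

Visit MX
MX → BA
BA → BD
BD → BL
BL → DJ
DJ → IE
IE → JH
JH → NT
NT → QT
QT → PP
PP → SW
PP → TA
TA → MN
MN → KI
MN → SG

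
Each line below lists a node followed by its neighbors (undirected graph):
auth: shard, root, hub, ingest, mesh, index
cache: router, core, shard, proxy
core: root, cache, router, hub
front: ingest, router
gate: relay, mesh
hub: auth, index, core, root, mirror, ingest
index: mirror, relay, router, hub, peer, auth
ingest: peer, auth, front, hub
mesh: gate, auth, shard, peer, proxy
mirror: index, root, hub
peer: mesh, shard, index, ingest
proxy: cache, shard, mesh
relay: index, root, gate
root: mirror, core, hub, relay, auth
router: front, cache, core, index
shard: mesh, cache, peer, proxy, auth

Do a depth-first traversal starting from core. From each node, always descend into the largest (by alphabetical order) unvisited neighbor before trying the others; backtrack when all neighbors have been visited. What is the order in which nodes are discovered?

Visit core
core → router
router → index
index → relay
relay → root
root → mirror
mirror → hub
hub → ingest
ingest → peer
peer → shard
shard → proxy
proxy → mesh
mesh → gate
mesh → auth
proxy → cache
ingest → front

core, router, index, relay, root, mirror, hub, ingest, peer, shard, proxy, mesh, gate, auth, cache, front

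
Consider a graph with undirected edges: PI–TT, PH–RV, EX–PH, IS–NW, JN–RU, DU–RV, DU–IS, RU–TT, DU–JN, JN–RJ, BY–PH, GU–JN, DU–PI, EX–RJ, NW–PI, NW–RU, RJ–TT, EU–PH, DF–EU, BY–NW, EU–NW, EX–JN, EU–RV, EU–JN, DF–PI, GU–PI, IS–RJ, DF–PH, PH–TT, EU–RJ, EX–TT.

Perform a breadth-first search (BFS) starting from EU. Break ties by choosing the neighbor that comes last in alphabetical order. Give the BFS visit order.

Visit EU; enqueue RV, RJ, PH, NW, JN, DF → queue [RV, RJ, PH, NW, JN, DF]
Visit RV; enqueue DU → queue [RJ, PH, NW, JN, DF, DU]
Visit RJ; enqueue TT, IS, EX → queue [PH, NW, JN, DF, DU, TT, IS, EX]
Visit PH; enqueue BY → queue [NW, JN, DF, DU, TT, IS, EX, BY]
Visit NW; enqueue RU, PI → queue [JN, DF, DU, TT, IS, EX, BY, RU, PI]
Visit JN; enqueue GU → queue [DF, DU, TT, IS, EX, BY, RU, PI, GU]
Visit DF → queue [DU, TT, IS, EX, BY, RU, PI, GU]
Visit DU → queue [TT, IS, EX, BY, RU, PI, GU]
Visit TT → queue [IS, EX, BY, RU, PI, GU]
Visit IS → queue [EX, BY, RU, PI, GU]
Visit EX → queue [BY, RU, PI, GU]
Visit BY → queue [RU, PI, GU]
Visit RU → queue [PI, GU]
Visit PI → queue [GU]
Visit GU → queue []

EU -> RV -> RJ -> PH -> NW -> JN -> DF -> DU -> TT -> IS -> EX -> BY -> RU -> PI -> GU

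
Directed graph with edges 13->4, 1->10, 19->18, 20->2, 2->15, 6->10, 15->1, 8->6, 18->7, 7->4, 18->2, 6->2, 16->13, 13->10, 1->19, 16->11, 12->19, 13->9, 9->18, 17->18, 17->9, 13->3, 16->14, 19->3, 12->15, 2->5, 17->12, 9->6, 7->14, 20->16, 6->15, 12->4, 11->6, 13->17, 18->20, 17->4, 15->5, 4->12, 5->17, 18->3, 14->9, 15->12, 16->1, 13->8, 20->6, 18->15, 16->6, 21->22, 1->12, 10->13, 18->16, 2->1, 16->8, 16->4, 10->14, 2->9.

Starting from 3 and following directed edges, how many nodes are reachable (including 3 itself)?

1

BFS from 3 visits: 3
Reachable nodes: 1 of 22 total.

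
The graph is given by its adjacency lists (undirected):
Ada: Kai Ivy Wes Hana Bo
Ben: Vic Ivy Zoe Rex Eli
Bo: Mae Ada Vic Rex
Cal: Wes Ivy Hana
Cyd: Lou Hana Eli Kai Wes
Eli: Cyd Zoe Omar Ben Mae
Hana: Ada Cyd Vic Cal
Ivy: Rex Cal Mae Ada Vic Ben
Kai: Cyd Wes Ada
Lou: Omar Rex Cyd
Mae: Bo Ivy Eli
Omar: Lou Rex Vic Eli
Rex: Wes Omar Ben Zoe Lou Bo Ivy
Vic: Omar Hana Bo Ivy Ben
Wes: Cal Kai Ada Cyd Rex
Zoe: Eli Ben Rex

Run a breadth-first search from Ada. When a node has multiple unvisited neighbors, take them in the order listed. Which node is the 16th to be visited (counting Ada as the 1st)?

Zoe

Visit Ada; enqueue Kai, Ivy, Wes, Hana, Bo → queue [Kai, Ivy, Wes, Hana, Bo]
Visit Kai; enqueue Cyd → queue [Ivy, Wes, Hana, Bo, Cyd]
Visit Ivy; enqueue Rex, Cal, Mae, Vic, Ben → queue [Wes, Hana, Bo, Cyd, Rex, Cal, Mae, Vic, Ben]
Visit Wes → queue [Hana, Bo, Cyd, Rex, Cal, Mae, Vic, Ben]
Visit Hana → queue [Bo, Cyd, Rex, Cal, Mae, Vic, Ben]
Visit Bo → queue [Cyd, Rex, Cal, Mae, Vic, Ben]
Visit Cyd; enqueue Lou, Eli → queue [Rex, Cal, Mae, Vic, Ben, Lou, Eli]
Visit Rex; enqueue Omar, Zoe → queue [Cal, Mae, Vic, Ben, Lou, Eli, Omar, Zoe]
Visit Cal → queue [Mae, Vic, Ben, Lou, Eli, Omar, Zoe]
Visit Mae → queue [Vic, Ben, Lou, Eli, Omar, Zoe]
Visit Vic → queue [Ben, Lou, Eli, Omar, Zoe]
Visit Ben → queue [Lou, Eli, Omar, Zoe]
Visit Lou → queue [Eli, Omar, Zoe]
Visit Eli → queue [Omar, Zoe]
Visit Omar → queue [Zoe]
Visit Zoe → queue []

Visit order: Ada, Kai, Ivy, Wes, Hana, Bo, Cyd, Rex, Cal, Mae, Vic, Ben, Lou, Eli, Omar, Zoe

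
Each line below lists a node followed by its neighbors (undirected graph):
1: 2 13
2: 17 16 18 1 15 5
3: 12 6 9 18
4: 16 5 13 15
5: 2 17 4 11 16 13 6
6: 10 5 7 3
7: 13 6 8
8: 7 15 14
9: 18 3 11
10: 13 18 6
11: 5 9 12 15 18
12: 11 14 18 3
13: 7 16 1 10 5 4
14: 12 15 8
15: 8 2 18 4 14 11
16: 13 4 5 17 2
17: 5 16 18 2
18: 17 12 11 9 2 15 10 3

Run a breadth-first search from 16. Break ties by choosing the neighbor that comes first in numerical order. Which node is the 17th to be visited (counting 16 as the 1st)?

9

Visit 16; enqueue 2, 4, 5, 13, 17 → queue [2, 4, 5, 13, 17]
Visit 2; enqueue 1, 15, 18 → queue [4, 5, 13, 17, 1, 15, 18]
Visit 4 → queue [5, 13, 17, 1, 15, 18]
Visit 5; enqueue 6, 11 → queue [13, 17, 1, 15, 18, 6, 11]
Visit 13; enqueue 7, 10 → queue [17, 1, 15, 18, 6, 11, 7, 10]
Visit 17 → queue [1, 15, 18, 6, 11, 7, 10]
Visit 1 → queue [15, 18, 6, 11, 7, 10]
Visit 15; enqueue 8, 14 → queue [18, 6, 11, 7, 10, 8, 14]
Visit 18; enqueue 3, 9, 12 → queue [6, 11, 7, 10, 8, 14, 3, 9, 12]
Visit 6 → queue [11, 7, 10, 8, 14, 3, 9, 12]
Visit 11 → queue [7, 10, 8, 14, 3, 9, 12]
Visit 7 → queue [10, 8, 14, 3, 9, 12]
Visit 10 → queue [8, 14, 3, 9, 12]
Visit 8 → queue [14, 3, 9, 12]
Visit 14 → queue [3, 9, 12]
Visit 3 → queue [9, 12]
Visit 9 → queue [12]
Visit 12 → queue []

Visit order: 16, 2, 4, 5, 13, 17, 1, 15, 18, 6, 11, 7, 10, 8, 14, 3, 9, 12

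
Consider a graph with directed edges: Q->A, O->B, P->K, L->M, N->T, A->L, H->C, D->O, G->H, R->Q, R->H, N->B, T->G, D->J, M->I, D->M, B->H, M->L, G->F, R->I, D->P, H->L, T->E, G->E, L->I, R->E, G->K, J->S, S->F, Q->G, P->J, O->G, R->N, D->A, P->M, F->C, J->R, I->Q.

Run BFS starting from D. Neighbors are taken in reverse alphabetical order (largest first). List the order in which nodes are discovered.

Visit D; enqueue P, O, M, J, A → queue [P, O, M, J, A]
Visit P; enqueue K → queue [O, M, J, A, K]
Visit O; enqueue G, B → queue [M, J, A, K, G, B]
Visit M; enqueue L, I → queue [J, A, K, G, B, L, I]
Visit J; enqueue S, R → queue [A, K, G, B, L, I, S, R]
Visit A → queue [K, G, B, L, I, S, R]
Visit K → queue [G, B, L, I, S, R]
Visit G; enqueue H, F, E → queue [B, L, I, S, R, H, F, E]
Visit B → queue [L, I, S, R, H, F, E]
Visit L → queue [I, S, R, H, F, E]
Visit I; enqueue Q → queue [S, R, H, F, E, Q]
Visit S → queue [R, H, F, E, Q]
Visit R; enqueue N → queue [H, F, E, Q, N]
Visit H; enqueue C → queue [F, E, Q, N, C]
Visit F → queue [E, Q, N, C]
Visit E → queue [Q, N, C]
Visit Q → queue [N, C]
Visit N; enqueue T → queue [C, T]
Visit C → queue [T]
Visit T → queue []

D, P, O, M, J, A, K, G, B, L, I, S, R, H, F, E, Q, N, C, T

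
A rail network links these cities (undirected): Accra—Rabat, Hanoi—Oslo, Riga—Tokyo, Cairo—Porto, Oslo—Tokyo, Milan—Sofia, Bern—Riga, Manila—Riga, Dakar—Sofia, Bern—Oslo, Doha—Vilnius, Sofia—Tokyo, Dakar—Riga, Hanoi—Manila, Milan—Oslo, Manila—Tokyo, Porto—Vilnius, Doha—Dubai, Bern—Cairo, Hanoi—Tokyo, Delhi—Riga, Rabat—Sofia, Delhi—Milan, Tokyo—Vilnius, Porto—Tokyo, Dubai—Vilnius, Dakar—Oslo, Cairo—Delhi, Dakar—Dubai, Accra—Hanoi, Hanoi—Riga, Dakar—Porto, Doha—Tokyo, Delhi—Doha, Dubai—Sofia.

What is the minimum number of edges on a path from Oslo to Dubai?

2

Level 0: Oslo
Level 1: Bern, Dakar, Hanoi, Milan, Tokyo
Level 2: Accra, Cairo, Delhi, Doha, Dubai, Manila, Porto, Riga, Sofia, Vilnius
Level 3: Rabat
Dubai first appears at level 2.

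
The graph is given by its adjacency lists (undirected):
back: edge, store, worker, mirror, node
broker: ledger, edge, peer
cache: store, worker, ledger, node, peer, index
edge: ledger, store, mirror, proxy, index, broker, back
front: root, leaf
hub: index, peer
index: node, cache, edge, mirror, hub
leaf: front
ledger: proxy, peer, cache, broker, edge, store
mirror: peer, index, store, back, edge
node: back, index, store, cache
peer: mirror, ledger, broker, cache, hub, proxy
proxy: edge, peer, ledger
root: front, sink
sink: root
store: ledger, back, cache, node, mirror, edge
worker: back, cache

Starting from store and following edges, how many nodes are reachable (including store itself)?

13

BFS from store visits: store, back, cache, edge, ledger, mirror, node, worker, index, peer, broker, proxy, hub
Reachable nodes: 13 of 17 total.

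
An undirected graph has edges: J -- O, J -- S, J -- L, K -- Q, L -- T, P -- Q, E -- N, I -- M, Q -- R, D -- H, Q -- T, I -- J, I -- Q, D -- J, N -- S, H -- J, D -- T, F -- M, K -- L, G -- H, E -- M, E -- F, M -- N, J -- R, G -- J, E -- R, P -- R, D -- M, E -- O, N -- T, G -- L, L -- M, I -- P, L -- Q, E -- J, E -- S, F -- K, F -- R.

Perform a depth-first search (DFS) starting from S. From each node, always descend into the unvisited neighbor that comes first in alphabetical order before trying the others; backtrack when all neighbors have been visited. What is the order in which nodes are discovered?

S E F K L G H D J I M N T Q P R O

Visit S
S → E
E → F
F → K
K → L
L → G
G → H
H → D
D → J
J → I
I → M
M → N
N → T
T → Q
Q → P
P → R
J → O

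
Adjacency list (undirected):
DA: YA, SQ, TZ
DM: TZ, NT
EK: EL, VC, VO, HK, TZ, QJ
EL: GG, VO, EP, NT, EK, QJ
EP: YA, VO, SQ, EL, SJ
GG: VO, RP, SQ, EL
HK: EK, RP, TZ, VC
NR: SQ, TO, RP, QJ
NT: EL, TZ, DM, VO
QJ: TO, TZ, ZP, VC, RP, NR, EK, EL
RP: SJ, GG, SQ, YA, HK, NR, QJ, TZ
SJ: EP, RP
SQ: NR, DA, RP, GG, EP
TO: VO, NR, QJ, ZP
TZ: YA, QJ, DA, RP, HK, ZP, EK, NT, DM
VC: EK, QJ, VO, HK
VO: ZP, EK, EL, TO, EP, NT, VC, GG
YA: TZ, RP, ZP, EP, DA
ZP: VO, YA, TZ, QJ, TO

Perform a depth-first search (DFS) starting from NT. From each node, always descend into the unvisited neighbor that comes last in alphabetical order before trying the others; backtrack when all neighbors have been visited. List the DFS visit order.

Visit NT
NT → VO
VO → ZP
ZP → YA
YA → TZ
TZ → RP
RP → SQ
SQ → NR
NR → TO
TO → QJ
QJ → VC
VC → HK
HK → EK
EK → EL
EL → GG
EL → EP
EP → SJ
SQ → DA
TZ → DM

NT, VO, ZP, YA, TZ, RP, SQ, NR, TO, QJ, VC, HK, EK, EL, GG, EP, SJ, DA, DM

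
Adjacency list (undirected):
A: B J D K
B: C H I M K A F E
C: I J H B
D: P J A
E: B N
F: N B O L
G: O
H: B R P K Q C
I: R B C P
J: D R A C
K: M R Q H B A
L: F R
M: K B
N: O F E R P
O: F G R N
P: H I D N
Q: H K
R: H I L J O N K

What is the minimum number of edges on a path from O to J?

2

Level 0: O
Level 1: F, G, N, R
Level 2: B, E, H, I, J, K, L, P
Level 3: A, C, D, M, Q
J first appears at level 2.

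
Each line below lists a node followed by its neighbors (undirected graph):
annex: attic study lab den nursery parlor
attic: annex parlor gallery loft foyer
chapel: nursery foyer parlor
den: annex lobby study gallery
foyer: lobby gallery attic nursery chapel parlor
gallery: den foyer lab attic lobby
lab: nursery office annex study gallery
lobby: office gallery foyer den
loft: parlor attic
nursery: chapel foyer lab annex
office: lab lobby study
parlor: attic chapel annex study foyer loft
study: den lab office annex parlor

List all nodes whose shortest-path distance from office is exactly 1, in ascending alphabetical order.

lab, lobby, study

Level 0: office
Level 1: lab, lobby, study
Level 2: annex, den, foyer, gallery, nursery, parlor
Level 3: attic, chapel, loft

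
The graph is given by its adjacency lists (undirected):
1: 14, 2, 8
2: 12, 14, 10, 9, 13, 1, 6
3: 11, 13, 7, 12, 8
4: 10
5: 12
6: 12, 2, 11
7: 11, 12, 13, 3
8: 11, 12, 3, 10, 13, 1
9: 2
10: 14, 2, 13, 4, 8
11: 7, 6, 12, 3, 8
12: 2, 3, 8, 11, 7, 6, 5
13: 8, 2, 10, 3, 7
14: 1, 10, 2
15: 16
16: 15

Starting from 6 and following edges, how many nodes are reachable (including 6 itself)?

14

BFS from 6 visits: 6, 12, 2, 11, 3, 8, 7, 5, 14, 10, 9, 13, 1, 4
Reachable nodes: 14 of 16 total.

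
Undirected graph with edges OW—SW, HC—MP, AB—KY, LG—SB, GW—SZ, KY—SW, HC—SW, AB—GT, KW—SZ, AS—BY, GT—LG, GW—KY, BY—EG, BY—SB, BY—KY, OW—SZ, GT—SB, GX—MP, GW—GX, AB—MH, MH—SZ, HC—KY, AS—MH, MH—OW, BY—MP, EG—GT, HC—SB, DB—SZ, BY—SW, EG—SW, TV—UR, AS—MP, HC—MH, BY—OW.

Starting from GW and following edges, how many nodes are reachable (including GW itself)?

18

BFS from GW visits: GW, SZ, KY, GX, OW, MH, KW, DB, SW, HC, BY, AB, MP, AS, EG, SB, GT, LG
Reachable nodes: 18 of 20 total.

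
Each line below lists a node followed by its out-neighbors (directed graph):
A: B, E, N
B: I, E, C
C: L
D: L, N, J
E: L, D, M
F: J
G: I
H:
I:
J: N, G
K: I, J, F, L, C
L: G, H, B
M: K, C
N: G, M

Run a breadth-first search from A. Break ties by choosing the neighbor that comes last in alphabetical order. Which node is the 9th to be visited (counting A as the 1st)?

Visit A; enqueue N, E, B → queue [N, E, B]
Visit N; enqueue M, G → queue [E, B, M, G]
Visit E; enqueue L, D → queue [B, M, G, L, D]
Visit B; enqueue I, C → queue [M, G, L, D, I, C]
Visit M; enqueue K → queue [G, L, D, I, C, K]
Visit G → queue [L, D, I, C, K]
Visit L; enqueue H → queue [D, I, C, K, H]
Visit D; enqueue J → queue [I, C, K, H, J]
Visit I → queue [C, K, H, J]
Visit C → queue [K, H, J]
Visit K; enqueue F → queue [H, J, F]
Visit H → queue [J, F]
Visit J → queue [F]
Visit F → queue []

Visit order: A, N, E, B, M, G, L, D, I, C, K, H, J, F

I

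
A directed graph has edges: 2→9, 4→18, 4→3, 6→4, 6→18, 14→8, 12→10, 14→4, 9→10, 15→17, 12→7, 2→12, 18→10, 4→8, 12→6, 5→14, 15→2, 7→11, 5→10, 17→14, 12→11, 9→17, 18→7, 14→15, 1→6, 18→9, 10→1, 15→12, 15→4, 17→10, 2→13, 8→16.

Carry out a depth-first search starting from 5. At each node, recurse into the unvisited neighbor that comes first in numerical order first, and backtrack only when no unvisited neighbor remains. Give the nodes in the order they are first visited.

Visit 5
5 → 10
10 → 1
1 → 6
6 → 4
4 → 3
4 → 8
8 → 16
4 → 18
18 → 7
7 → 11
18 → 9
9 → 17
17 → 14
14 → 15
15 → 2
2 → 12
2 → 13

5 10 1 6 4 3 8 16 18 7 11 9 17 14 15 2 12 13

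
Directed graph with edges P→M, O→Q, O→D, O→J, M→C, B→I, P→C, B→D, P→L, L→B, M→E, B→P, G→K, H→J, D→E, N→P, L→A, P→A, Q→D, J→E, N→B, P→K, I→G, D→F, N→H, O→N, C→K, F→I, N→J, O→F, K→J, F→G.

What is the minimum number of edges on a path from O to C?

3

Level 0: O
Level 1: D, F, J, N, Q
Level 2: B, E, G, H, I, P
Level 3: A, C, K, L, M
C first appears at level 3.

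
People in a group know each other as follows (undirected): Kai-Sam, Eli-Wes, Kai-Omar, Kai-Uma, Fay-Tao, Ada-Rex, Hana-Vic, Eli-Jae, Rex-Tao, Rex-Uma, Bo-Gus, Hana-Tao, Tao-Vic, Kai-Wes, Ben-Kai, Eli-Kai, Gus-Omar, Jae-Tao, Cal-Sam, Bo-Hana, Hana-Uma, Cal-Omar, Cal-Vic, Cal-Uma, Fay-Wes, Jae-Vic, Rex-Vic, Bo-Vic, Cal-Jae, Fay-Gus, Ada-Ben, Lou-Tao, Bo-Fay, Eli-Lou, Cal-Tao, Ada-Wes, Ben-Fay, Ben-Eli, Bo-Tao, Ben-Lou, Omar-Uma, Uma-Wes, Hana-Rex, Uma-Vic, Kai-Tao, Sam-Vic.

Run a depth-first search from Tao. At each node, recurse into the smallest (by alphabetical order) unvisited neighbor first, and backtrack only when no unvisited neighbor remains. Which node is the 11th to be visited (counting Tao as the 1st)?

Visit Tao
Tao → Bo
Bo → Fay
Fay → Ben
Ben → Ada
Ada → Rex
Rex → Hana
Hana → Uma
Uma → Cal
Cal → Jae
Jae → Eli
Eli → Kai
Kai → Omar
Omar → Gus
Kai → Sam
Sam → Vic
Kai → Wes
Eli → Lou

Visit order: Tao, Bo, Fay, Ben, Ada, Rex, Hana, Uma, Cal, Jae, Eli, Kai, Omar, Gus, Sam, Vic, Wes, Lou

Eli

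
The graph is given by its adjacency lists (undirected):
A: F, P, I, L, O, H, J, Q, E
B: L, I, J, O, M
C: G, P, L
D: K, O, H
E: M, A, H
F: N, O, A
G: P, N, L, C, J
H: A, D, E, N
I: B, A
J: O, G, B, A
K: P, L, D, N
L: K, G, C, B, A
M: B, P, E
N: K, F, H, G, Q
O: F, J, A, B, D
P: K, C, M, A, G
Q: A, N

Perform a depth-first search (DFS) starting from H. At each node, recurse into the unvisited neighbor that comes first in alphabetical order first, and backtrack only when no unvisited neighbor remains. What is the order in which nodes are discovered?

H, A, E, M, B, I, J, G, C, L, K, D, O, F, N, Q, P

Visit H
H → A
A → E
E → M
M → B
B → I
B → J
J → G
G → C
C → L
L → K
K → D
D → O
O → F
F → N
N → Q
K → P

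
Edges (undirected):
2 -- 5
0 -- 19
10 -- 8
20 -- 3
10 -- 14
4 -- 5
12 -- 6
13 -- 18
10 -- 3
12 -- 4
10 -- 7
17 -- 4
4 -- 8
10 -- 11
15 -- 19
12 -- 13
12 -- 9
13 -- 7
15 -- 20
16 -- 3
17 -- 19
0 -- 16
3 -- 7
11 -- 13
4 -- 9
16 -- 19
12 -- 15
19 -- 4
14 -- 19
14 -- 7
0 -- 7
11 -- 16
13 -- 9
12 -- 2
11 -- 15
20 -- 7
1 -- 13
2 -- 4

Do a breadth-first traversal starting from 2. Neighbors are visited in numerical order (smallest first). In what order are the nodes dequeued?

2 → 4 → 5 → 12 → 8 → 9 → 17 → 19 → 6 → 13 → 15 → 10 → 0 → 14 → 16 → 1 → 7 → 11 → 18 → 20 → 3

Visit 2; enqueue 4, 5, 12 → queue [4, 5, 12]
Visit 4; enqueue 8, 9, 17, 19 → queue [5, 12, 8, 9, 17, 19]
Visit 5 → queue [12, 8, 9, 17, 19]
Visit 12; enqueue 6, 13, 15 → queue [8, 9, 17, 19, 6, 13, 15]
Visit 8; enqueue 10 → queue [9, 17, 19, 6, 13, 15, 10]
Visit 9 → queue [17, 19, 6, 13, 15, 10]
Visit 17 → queue [19, 6, 13, 15, 10]
Visit 19; enqueue 0, 14, 16 → queue [6, 13, 15, 10, 0, 14, 16]
Visit 6 → queue [13, 15, 10, 0, 14, 16]
Visit 13; enqueue 1, 7, 11, 18 → queue [15, 10, 0, 14, 16, 1, 7, 11, 18]
Visit 15; enqueue 20 → queue [10, 0, 14, 16, 1, 7, 11, 18, 20]
Visit 10; enqueue 3 → queue [0, 14, 16, 1, 7, 11, 18, 20, 3]
Visit 0 → queue [14, 16, 1, 7, 11, 18, 20, 3]
Visit 14 → queue [16, 1, 7, 11, 18, 20, 3]
Visit 16 → queue [1, 7, 11, 18, 20, 3]
Visit 1 → queue [7, 11, 18, 20, 3]
Visit 7 → queue [11, 18, 20, 3]
Visit 11 → queue [18, 20, 3]
Visit 18 → queue [20, 3]
Visit 20 → queue [3]
Visit 3 → queue []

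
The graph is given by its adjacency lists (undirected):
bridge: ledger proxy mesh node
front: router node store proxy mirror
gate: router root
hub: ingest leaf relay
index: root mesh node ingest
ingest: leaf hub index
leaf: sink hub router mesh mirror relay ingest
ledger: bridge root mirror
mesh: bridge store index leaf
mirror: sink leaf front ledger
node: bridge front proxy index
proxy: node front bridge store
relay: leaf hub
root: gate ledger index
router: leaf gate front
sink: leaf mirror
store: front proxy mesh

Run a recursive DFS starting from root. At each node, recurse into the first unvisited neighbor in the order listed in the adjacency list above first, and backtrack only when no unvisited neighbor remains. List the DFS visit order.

root → gate → router → leaf → sink → mirror → front → node → bridge → ledger → proxy → store → mesh → index → ingest → hub → relay

Visit root
root → gate
gate → router
router → leaf
leaf → sink
sink → mirror
mirror → front
front → node
node → bridge
bridge → ledger
bridge → proxy
proxy → store
store → mesh
mesh → index
index → ingest
ingest → hub
hub → relay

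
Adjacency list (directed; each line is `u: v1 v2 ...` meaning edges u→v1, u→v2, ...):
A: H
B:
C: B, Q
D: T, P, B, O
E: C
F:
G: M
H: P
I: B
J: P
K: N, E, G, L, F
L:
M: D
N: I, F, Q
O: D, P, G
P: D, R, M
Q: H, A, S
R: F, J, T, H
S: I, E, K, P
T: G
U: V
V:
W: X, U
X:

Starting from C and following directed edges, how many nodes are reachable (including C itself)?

20

BFS from C visits: C, B, Q, A, H, S, P, E, I, K, D, M, R, F, G, L, N, O, T, J
Reachable nodes: 20 of 24 total.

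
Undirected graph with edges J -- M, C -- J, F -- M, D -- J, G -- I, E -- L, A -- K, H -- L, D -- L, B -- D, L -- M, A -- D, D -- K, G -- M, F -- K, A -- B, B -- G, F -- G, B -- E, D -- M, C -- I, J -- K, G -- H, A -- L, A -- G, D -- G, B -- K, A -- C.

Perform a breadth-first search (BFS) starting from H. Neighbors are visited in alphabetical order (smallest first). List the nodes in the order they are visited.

Visit H; enqueue G, L → queue [G, L]
Visit G; enqueue A, B, D, F, I, M → queue [L, A, B, D, F, I, M]
Visit L; enqueue E → queue [A, B, D, F, I, M, E]
Visit A; enqueue C, K → queue [B, D, F, I, M, E, C, K]
Visit B → queue [D, F, I, M, E, C, K]
Visit D; enqueue J → queue [F, I, M, E, C, K, J]
Visit F → queue [I, M, E, C, K, J]
Visit I → queue [M, E, C, K, J]
Visit M → queue [E, C, K, J]
Visit E → queue [C, K, J]
Visit C → queue [K, J]
Visit K → queue [J]
Visit J → queue []

H -> G -> L -> A -> B -> D -> F -> I -> M -> E -> C -> K -> J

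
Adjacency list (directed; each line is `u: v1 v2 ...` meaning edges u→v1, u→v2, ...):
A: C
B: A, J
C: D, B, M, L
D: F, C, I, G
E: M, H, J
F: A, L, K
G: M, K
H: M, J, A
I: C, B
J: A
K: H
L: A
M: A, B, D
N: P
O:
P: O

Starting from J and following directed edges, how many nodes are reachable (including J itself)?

BFS from J visits: J, A, C, D, B, M, L, F, I, G, K, H
Reachable nodes: 12 of 16 total.

12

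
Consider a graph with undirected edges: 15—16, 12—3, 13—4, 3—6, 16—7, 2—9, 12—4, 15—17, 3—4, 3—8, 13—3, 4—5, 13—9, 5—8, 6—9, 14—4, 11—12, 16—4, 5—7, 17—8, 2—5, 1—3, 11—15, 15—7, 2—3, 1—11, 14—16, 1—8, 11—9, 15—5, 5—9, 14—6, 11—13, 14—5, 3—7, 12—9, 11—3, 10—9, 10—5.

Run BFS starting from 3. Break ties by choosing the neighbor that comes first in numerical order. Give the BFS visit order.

Visit 3; enqueue 1, 2, 4, 6, 7, 8, 11, 12, 13 → queue [1, 2, 4, 6, 7, 8, 11, 12, 13]
Visit 1 → queue [2, 4, 6, 7, 8, 11, 12, 13]
Visit 2; enqueue 5, 9 → queue [4, 6, 7, 8, 11, 12, 13, 5, 9]
Visit 4; enqueue 14, 16 → queue [6, 7, 8, 11, 12, 13, 5, 9, 14, 16]
Visit 6 → queue [7, 8, 11, 12, 13, 5, 9, 14, 16]
Visit 7; enqueue 15 → queue [8, 11, 12, 13, 5, 9, 14, 16, 15]
Visit 8; enqueue 17 → queue [11, 12, 13, 5, 9, 14, 16, 15, 17]
Visit 11 → queue [12, 13, 5, 9, 14, 16, 15, 17]
Visit 12 → queue [13, 5, 9, 14, 16, 15, 17]
Visit 13 → queue [5, 9, 14, 16, 15, 17]
Visit 5; enqueue 10 → queue [9, 14, 16, 15, 17, 10]
Visit 9 → queue [14, 16, 15, 17, 10]
Visit 14 → queue [16, 15, 17, 10]
Visit 16 → queue [15, 17, 10]
Visit 15 → queue [17, 10]
Visit 17 → queue [10]
Visit 10 → queue []

3 1 2 4 6 7 8 11 12 13 5 9 14 16 15 17 10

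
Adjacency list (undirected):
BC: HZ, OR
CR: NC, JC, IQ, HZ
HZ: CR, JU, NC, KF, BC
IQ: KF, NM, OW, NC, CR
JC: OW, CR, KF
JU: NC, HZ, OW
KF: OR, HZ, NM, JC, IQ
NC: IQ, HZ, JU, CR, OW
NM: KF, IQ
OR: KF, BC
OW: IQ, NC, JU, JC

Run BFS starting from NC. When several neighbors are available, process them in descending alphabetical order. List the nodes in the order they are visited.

Visit NC; enqueue OW, JU, IQ, HZ, CR → queue [OW, JU, IQ, HZ, CR]
Visit OW; enqueue JC → queue [JU, IQ, HZ, CR, JC]
Visit JU → queue [IQ, HZ, CR, JC]
Visit IQ; enqueue NM, KF → queue [HZ, CR, JC, NM, KF]
Visit HZ; enqueue BC → queue [CR, JC, NM, KF, BC]
Visit CR → queue [JC, NM, KF, BC]
Visit JC → queue [NM, KF, BC]
Visit NM → queue [KF, BC]
Visit KF; enqueue OR → queue [BC, OR]
Visit BC → queue [OR]
Visit OR → queue []

NC → OW → JU → IQ → HZ → CR → JC → NM → KF → BC → OR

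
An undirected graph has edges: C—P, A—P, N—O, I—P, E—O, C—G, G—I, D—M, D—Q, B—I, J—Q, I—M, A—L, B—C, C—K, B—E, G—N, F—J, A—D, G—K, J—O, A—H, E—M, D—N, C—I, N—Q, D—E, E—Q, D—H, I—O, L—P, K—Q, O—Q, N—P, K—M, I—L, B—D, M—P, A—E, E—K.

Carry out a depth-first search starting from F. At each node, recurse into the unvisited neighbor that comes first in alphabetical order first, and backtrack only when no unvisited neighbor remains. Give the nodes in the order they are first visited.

Visit F
F → J
J → O
O → E
E → A
A → D
D → B
B → C
C → G
G → I
I → L
L → P
P → M
M → K
K → Q
Q → N
D → H

F, J, O, E, A, D, B, C, G, I, L, P, M, K, Q, N, H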